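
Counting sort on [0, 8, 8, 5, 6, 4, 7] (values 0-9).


Input: [0, 8, 8, 5, 6, 4, 7]
Counts: [1, 0, 0, 0, 1, 1, 1, 1, 2, 0]

Sorted: [0, 4, 5, 6, 7, 8, 8]


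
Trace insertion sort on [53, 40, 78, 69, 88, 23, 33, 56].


Initial: [53, 40, 78, 69, 88, 23, 33, 56]
Insert 40: [40, 53, 78, 69, 88, 23, 33, 56]
Insert 78: [40, 53, 78, 69, 88, 23, 33, 56]
Insert 69: [40, 53, 69, 78, 88, 23, 33, 56]
Insert 88: [40, 53, 69, 78, 88, 23, 33, 56]
Insert 23: [23, 40, 53, 69, 78, 88, 33, 56]
Insert 33: [23, 33, 40, 53, 69, 78, 88, 56]
Insert 56: [23, 33, 40, 53, 56, 69, 78, 88]

Sorted: [23, 33, 40, 53, 56, 69, 78, 88]


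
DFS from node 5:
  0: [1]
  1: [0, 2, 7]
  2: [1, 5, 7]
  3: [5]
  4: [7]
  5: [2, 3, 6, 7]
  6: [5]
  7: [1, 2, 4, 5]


Visit 5, push [7, 6, 3, 2]
Visit 2, push [7, 1]
Visit 1, push [7, 0]
Visit 0, push []
Visit 7, push [4]
Visit 4, push []
Visit 3, push []
Visit 6, push []

DFS order: [5, 2, 1, 0, 7, 4, 3, 6]


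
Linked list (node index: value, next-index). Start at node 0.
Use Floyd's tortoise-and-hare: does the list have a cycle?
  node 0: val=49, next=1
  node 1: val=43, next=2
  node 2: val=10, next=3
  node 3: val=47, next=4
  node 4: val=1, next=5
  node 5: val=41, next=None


Floyd's tortoise (slow, +1) and hare (fast, +2):
  init: slow=0, fast=0
  step 1: slow=1, fast=2
  step 2: slow=2, fast=4
  step 3: fast 4->5->None, no cycle

Cycle: no


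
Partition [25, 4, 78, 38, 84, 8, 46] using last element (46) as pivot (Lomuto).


Pivot: 46
  25 <= 46: advance i (no swap)
  4 <= 46: advance i (no swap)
  38 <= 46: swap -> [25, 4, 38, 78, 84, 8, 46]
  8 <= 46: swap -> [25, 4, 38, 8, 84, 78, 46]
Place pivot at 4: [25, 4, 38, 8, 46, 78, 84]

Partitioned: [25, 4, 38, 8, 46, 78, 84]


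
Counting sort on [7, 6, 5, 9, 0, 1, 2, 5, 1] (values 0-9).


Input: [7, 6, 5, 9, 0, 1, 2, 5, 1]
Counts: [1, 2, 1, 0, 0, 2, 1, 1, 0, 1]

Sorted: [0, 1, 1, 2, 5, 5, 6, 7, 9]


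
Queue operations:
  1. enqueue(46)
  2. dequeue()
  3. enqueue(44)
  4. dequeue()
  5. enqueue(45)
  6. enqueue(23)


enqueue(46) -> [46]
dequeue()->46, []
enqueue(44) -> [44]
dequeue()->44, []
enqueue(45) -> [45]
enqueue(23) -> [45, 23]

Final queue: [45, 23]


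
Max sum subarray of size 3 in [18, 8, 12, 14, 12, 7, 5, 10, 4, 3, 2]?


[0:3]: 38
[1:4]: 34
[2:5]: 38
[3:6]: 33
[4:7]: 24
[5:8]: 22
[6:9]: 19
[7:10]: 17
[8:11]: 9

Max: 38 at [0:3]


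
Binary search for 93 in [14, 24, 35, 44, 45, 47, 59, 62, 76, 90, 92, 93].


Step 1: lo=0, hi=11, mid=5, val=47
Step 2: lo=6, hi=11, mid=8, val=76
Step 3: lo=9, hi=11, mid=10, val=92
Step 4: lo=11, hi=11, mid=11, val=93

Found at index 11


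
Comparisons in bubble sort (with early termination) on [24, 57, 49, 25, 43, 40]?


Algorithm: bubble sort (with early termination)
Input: [24, 57, 49, 25, 43, 40]
Sorted: [24, 25, 40, 43, 49, 57]

14


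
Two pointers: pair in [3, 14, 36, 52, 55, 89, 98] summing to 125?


lo=0(3)+hi=6(98)=101
lo=1(14)+hi=6(98)=112
lo=2(36)+hi=6(98)=134
lo=2(36)+hi=5(89)=125

Yes: 36+89=125


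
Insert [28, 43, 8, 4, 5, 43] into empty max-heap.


Insert 28: [28]
Insert 43: [43, 28]
Insert 8: [43, 28, 8]
Insert 4: [43, 28, 8, 4]
Insert 5: [43, 28, 8, 4, 5]
Insert 43: [43, 28, 43, 4, 5, 8]

Final heap: [43, 28, 43, 4, 5, 8]


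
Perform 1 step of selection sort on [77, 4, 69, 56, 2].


Initial: [77, 4, 69, 56, 2]
Step 1: min=2 at 4
  Swap: [2, 4, 69, 56, 77]

After 1 step: [2, 4, 69, 56, 77]


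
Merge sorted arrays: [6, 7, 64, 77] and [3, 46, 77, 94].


Take 3 from B
Take 6 from A
Take 7 from A
Take 46 from B
Take 64 from A
Take 77 from A

Merged: [3, 6, 7, 46, 64, 77, 77, 94]


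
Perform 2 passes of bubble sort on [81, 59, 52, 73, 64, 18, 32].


Initial: [81, 59, 52, 73, 64, 18, 32]
Pass 1: [59, 52, 73, 64, 18, 32, 81] (6 swaps)
Pass 2: [52, 59, 64, 18, 32, 73, 81] (4 swaps)

After 2 passes: [52, 59, 64, 18, 32, 73, 81]


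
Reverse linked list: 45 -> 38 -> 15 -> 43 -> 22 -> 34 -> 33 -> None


Step 1: curr=45, set curr.next=prev(None) | reversed so far: 45
Step 2: curr=38, set curr.next=prev(45) | reversed so far: 38 -> 45
Step 3: curr=15, set curr.next=prev(38) | reversed so far: 15 -> 38 -> 45
Step 4: curr=43, set curr.next=prev(15) | reversed so far: 43 -> 15 -> 38 -> 45
Step 5: curr=22, set curr.next=prev(43) | reversed so far: 22 -> 43 -> 15 -> 38 -> 45
Step 6: curr=34, set curr.next=prev(22) | reversed so far: 34 -> 22 -> 43 -> 15 -> 38 -> 45
Step 7: curr=33, set curr.next=prev(34) | reversed so far: 33 -> 34 -> 22 -> 43 -> 15 -> 38 -> 45

33 -> 34 -> 22 -> 43 -> 15 -> 38 -> 45 -> None


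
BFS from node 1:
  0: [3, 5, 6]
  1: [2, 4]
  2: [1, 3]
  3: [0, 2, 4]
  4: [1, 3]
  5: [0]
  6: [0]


Visit 1, enqueue [2, 4]
Visit 2, enqueue [3]
Visit 4, enqueue []
Visit 3, enqueue [0]
Visit 0, enqueue [5, 6]
Visit 5, enqueue []
Visit 6, enqueue []

BFS order: [1, 2, 4, 3, 0, 5, 6]


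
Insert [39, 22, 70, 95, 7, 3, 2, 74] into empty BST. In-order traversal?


Insert 39: root
Insert 22: L from 39
Insert 70: R from 39
Insert 95: R from 39 -> R from 70
Insert 7: L from 39 -> L from 22
Insert 3: L from 39 -> L from 22 -> L from 7
Insert 2: L from 39 -> L from 22 -> L from 7 -> L from 3
Insert 74: R from 39 -> R from 70 -> L from 95

In-order: [2, 3, 7, 22, 39, 70, 74, 95]


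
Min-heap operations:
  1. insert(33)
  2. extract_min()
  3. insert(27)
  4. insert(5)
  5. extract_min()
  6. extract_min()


insert(33) -> [33]
extract_min()->33, []
insert(27) -> [27]
insert(5) -> [5, 27]
extract_min()->5, [27]
extract_min()->27, []

Final heap: []


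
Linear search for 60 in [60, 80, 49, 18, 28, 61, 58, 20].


i=0: 60==60 found!

Found at 0, 1 comps


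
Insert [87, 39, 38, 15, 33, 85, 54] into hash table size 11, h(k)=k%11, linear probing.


Insert 87: h=10 -> slot 10
Insert 39: h=6 -> slot 6
Insert 38: h=5 -> slot 5
Insert 15: h=4 -> slot 4
Insert 33: h=0 -> slot 0
Insert 85: h=8 -> slot 8
Insert 54: h=10, 2 probes -> slot 1

Table: [33, 54, None, None, 15, 38, 39, None, 85, None, 87]


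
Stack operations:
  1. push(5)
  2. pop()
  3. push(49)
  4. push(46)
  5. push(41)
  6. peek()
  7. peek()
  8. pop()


push(5) -> [5]
pop()->5, []
push(49) -> [49]
push(46) -> [49, 46]
push(41) -> [49, 46, 41]
peek()->41
peek()->41
pop()->41, [49, 46]

Final stack: [49, 46]


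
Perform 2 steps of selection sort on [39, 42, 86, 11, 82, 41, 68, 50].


Initial: [39, 42, 86, 11, 82, 41, 68, 50]
Step 1: min=11 at 3
  Swap: [11, 42, 86, 39, 82, 41, 68, 50]
Step 2: min=39 at 3
  Swap: [11, 39, 86, 42, 82, 41, 68, 50]

After 2 steps: [11, 39, 86, 42, 82, 41, 68, 50]


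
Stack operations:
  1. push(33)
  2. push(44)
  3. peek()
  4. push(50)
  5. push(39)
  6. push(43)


push(33) -> [33]
push(44) -> [33, 44]
peek()->44
push(50) -> [33, 44, 50]
push(39) -> [33, 44, 50, 39]
push(43) -> [33, 44, 50, 39, 43]

Final stack: [33, 44, 50, 39, 43]


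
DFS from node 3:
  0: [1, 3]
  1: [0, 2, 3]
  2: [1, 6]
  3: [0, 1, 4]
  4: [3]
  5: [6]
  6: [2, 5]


Visit 3, push [4, 1, 0]
Visit 0, push [1]
Visit 1, push [2]
Visit 2, push [6]
Visit 6, push [5]
Visit 5, push []
Visit 4, push []

DFS order: [3, 0, 1, 2, 6, 5, 4]


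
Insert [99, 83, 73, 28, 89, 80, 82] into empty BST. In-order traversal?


Insert 99: root
Insert 83: L from 99
Insert 73: L from 99 -> L from 83
Insert 28: L from 99 -> L from 83 -> L from 73
Insert 89: L from 99 -> R from 83
Insert 80: L from 99 -> L from 83 -> R from 73
Insert 82: L from 99 -> L from 83 -> R from 73 -> R from 80

In-order: [28, 73, 80, 82, 83, 89, 99]


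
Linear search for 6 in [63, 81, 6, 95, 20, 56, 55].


i=0: 63!=6
i=1: 81!=6
i=2: 6==6 found!

Found at 2, 3 comps


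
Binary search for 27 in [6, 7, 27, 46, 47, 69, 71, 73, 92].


Step 1: lo=0, hi=8, mid=4, val=47
Step 2: lo=0, hi=3, mid=1, val=7
Step 3: lo=2, hi=3, mid=2, val=27

Found at index 2


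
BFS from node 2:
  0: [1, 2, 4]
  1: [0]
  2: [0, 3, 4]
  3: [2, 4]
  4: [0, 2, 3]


Visit 2, enqueue [0, 3, 4]
Visit 0, enqueue [1]
Visit 3, enqueue []
Visit 4, enqueue []
Visit 1, enqueue []

BFS order: [2, 0, 3, 4, 1]


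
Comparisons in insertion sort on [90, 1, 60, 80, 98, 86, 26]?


Algorithm: insertion sort
Input: [90, 1, 60, 80, 98, 86, 26]
Sorted: [1, 26, 60, 80, 86, 90, 98]

15


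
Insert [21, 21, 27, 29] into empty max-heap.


Insert 21: [21]
Insert 21: [21, 21]
Insert 27: [27, 21, 21]
Insert 29: [29, 27, 21, 21]

Final heap: [29, 27, 21, 21]


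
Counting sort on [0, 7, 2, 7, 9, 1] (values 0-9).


Input: [0, 7, 2, 7, 9, 1]
Counts: [1, 1, 1, 0, 0, 0, 0, 2, 0, 1]

Sorted: [0, 1, 2, 7, 7, 9]


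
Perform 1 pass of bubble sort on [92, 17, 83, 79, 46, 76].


Initial: [92, 17, 83, 79, 46, 76]
Pass 1: [17, 83, 79, 46, 76, 92] (5 swaps)

After 1 pass: [17, 83, 79, 46, 76, 92]


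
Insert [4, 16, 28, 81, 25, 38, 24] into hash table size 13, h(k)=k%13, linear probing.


Insert 4: h=4 -> slot 4
Insert 16: h=3 -> slot 3
Insert 28: h=2 -> slot 2
Insert 81: h=3, 2 probes -> slot 5
Insert 25: h=12 -> slot 12
Insert 38: h=12, 1 probes -> slot 0
Insert 24: h=11 -> slot 11

Table: [38, None, 28, 16, 4, 81, None, None, None, None, None, 24, 25]


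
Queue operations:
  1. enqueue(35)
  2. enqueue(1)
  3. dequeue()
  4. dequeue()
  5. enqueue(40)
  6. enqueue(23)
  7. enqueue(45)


enqueue(35) -> [35]
enqueue(1) -> [35, 1]
dequeue()->35, [1]
dequeue()->1, []
enqueue(40) -> [40]
enqueue(23) -> [40, 23]
enqueue(45) -> [40, 23, 45]

Final queue: [40, 23, 45]


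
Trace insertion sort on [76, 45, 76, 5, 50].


Initial: [76, 45, 76, 5, 50]
Insert 45: [45, 76, 76, 5, 50]
Insert 76: [45, 76, 76, 5, 50]
Insert 5: [5, 45, 76, 76, 50]
Insert 50: [5, 45, 50, 76, 76]

Sorted: [5, 45, 50, 76, 76]


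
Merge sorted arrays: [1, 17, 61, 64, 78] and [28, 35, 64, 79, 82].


Take 1 from A
Take 17 from A
Take 28 from B
Take 35 from B
Take 61 from A
Take 64 from A
Take 64 from B
Take 78 from A

Merged: [1, 17, 28, 35, 61, 64, 64, 78, 79, 82]


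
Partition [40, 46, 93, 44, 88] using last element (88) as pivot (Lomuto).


Pivot: 88
  40 <= 88: advance i (no swap)
  46 <= 88: advance i (no swap)
  44 <= 88: swap -> [40, 46, 44, 93, 88]
Place pivot at 3: [40, 46, 44, 88, 93]

Partitioned: [40, 46, 44, 88, 93]


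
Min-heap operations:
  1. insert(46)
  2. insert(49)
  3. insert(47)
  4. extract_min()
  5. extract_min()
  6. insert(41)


insert(46) -> [46]
insert(49) -> [46, 49]
insert(47) -> [46, 49, 47]
extract_min()->46, [47, 49]
extract_min()->47, [49]
insert(41) -> [41, 49]

Final heap: [41, 49]


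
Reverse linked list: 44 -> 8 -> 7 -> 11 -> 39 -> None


Step 1: curr=44, set curr.next=prev(None) | reversed so far: 44
Step 2: curr=8, set curr.next=prev(44) | reversed so far: 8 -> 44
Step 3: curr=7, set curr.next=prev(8) | reversed so far: 7 -> 8 -> 44
Step 4: curr=11, set curr.next=prev(7) | reversed so far: 11 -> 7 -> 8 -> 44
Step 5: curr=39, set curr.next=prev(11) | reversed so far: 39 -> 11 -> 7 -> 8 -> 44

39 -> 11 -> 7 -> 8 -> 44 -> None


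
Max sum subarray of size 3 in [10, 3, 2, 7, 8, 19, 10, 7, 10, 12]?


[0:3]: 15
[1:4]: 12
[2:5]: 17
[3:6]: 34
[4:7]: 37
[5:8]: 36
[6:9]: 27
[7:10]: 29

Max: 37 at [4:7]


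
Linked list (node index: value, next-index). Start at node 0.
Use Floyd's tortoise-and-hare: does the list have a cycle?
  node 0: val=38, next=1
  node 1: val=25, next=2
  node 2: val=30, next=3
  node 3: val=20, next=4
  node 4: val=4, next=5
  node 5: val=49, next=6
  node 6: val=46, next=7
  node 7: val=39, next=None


Floyd's tortoise (slow, +1) and hare (fast, +2):
  init: slow=0, fast=0
  step 1: slow=1, fast=2
  step 2: slow=2, fast=4
  step 3: slow=3, fast=6
  step 4: fast 6->7->None, no cycle

Cycle: no


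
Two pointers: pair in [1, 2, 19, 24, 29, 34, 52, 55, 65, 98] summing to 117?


lo=0(1)+hi=9(98)=99
lo=1(2)+hi=9(98)=100
lo=2(19)+hi=9(98)=117

Yes: 19+98=117


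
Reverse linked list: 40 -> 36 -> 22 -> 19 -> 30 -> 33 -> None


Step 1: curr=40, set curr.next=prev(None) | reversed so far: 40
Step 2: curr=36, set curr.next=prev(40) | reversed so far: 36 -> 40
Step 3: curr=22, set curr.next=prev(36) | reversed so far: 22 -> 36 -> 40
Step 4: curr=19, set curr.next=prev(22) | reversed so far: 19 -> 22 -> 36 -> 40
Step 5: curr=30, set curr.next=prev(19) | reversed so far: 30 -> 19 -> 22 -> 36 -> 40
Step 6: curr=33, set curr.next=prev(30) | reversed so far: 33 -> 30 -> 19 -> 22 -> 36 -> 40

33 -> 30 -> 19 -> 22 -> 36 -> 40 -> None


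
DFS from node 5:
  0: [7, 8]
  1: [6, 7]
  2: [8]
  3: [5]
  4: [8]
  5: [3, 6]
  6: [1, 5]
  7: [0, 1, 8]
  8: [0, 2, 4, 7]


Visit 5, push [6, 3]
Visit 3, push []
Visit 6, push [1]
Visit 1, push [7]
Visit 7, push [8, 0]
Visit 0, push [8]
Visit 8, push [4, 2]
Visit 2, push []
Visit 4, push []

DFS order: [5, 3, 6, 1, 7, 0, 8, 2, 4]


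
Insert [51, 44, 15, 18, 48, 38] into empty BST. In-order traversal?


Insert 51: root
Insert 44: L from 51
Insert 15: L from 51 -> L from 44
Insert 18: L from 51 -> L from 44 -> R from 15
Insert 48: L from 51 -> R from 44
Insert 38: L from 51 -> L from 44 -> R from 15 -> R from 18

In-order: [15, 18, 38, 44, 48, 51]


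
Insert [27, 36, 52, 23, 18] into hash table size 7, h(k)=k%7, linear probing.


Insert 27: h=6 -> slot 6
Insert 36: h=1 -> slot 1
Insert 52: h=3 -> slot 3
Insert 23: h=2 -> slot 2
Insert 18: h=4 -> slot 4

Table: [None, 36, 23, 52, 18, None, 27]


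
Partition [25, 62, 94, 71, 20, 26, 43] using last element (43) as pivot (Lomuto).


Pivot: 43
  25 <= 43: advance i (no swap)
  20 <= 43: swap -> [25, 20, 94, 71, 62, 26, 43]
  26 <= 43: swap -> [25, 20, 26, 71, 62, 94, 43]
Place pivot at 3: [25, 20, 26, 43, 62, 94, 71]

Partitioned: [25, 20, 26, 43, 62, 94, 71]


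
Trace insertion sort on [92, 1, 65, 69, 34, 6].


Initial: [92, 1, 65, 69, 34, 6]
Insert 1: [1, 92, 65, 69, 34, 6]
Insert 65: [1, 65, 92, 69, 34, 6]
Insert 69: [1, 65, 69, 92, 34, 6]
Insert 34: [1, 34, 65, 69, 92, 6]
Insert 6: [1, 6, 34, 65, 69, 92]

Sorted: [1, 6, 34, 65, 69, 92]


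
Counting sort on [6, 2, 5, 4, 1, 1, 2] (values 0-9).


Input: [6, 2, 5, 4, 1, 1, 2]
Counts: [0, 2, 2, 0, 1, 1, 1, 0, 0, 0]

Sorted: [1, 1, 2, 2, 4, 5, 6]


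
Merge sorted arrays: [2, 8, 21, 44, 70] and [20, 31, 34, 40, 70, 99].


Take 2 from A
Take 8 from A
Take 20 from B
Take 21 from A
Take 31 from B
Take 34 from B
Take 40 from B
Take 44 from A
Take 70 from A

Merged: [2, 8, 20, 21, 31, 34, 40, 44, 70, 70, 99]


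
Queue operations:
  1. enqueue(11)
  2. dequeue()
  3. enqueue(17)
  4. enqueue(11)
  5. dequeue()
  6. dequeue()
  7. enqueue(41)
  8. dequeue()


enqueue(11) -> [11]
dequeue()->11, []
enqueue(17) -> [17]
enqueue(11) -> [17, 11]
dequeue()->17, [11]
dequeue()->11, []
enqueue(41) -> [41]
dequeue()->41, []

Final queue: []


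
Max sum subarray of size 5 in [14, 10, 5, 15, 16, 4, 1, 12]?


[0:5]: 60
[1:6]: 50
[2:7]: 41
[3:8]: 48

Max: 60 at [0:5]


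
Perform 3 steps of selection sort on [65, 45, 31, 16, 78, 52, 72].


Initial: [65, 45, 31, 16, 78, 52, 72]
Step 1: min=16 at 3
  Swap: [16, 45, 31, 65, 78, 52, 72]
Step 2: min=31 at 2
  Swap: [16, 31, 45, 65, 78, 52, 72]
Step 3: min=45 at 2
  Swap: [16, 31, 45, 65, 78, 52, 72]

After 3 steps: [16, 31, 45, 65, 78, 52, 72]


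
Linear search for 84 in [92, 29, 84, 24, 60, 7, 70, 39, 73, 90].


i=0: 92!=84
i=1: 29!=84
i=2: 84==84 found!

Found at 2, 3 comps


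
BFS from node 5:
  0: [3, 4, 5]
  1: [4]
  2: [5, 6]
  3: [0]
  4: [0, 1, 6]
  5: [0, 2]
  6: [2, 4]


Visit 5, enqueue [0, 2]
Visit 0, enqueue [3, 4]
Visit 2, enqueue [6]
Visit 3, enqueue []
Visit 4, enqueue [1]
Visit 6, enqueue []
Visit 1, enqueue []

BFS order: [5, 0, 2, 3, 4, 6, 1]


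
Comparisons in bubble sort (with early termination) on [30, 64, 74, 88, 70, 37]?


Algorithm: bubble sort (with early termination)
Input: [30, 64, 74, 88, 70, 37]
Sorted: [30, 37, 64, 70, 74, 88]

15


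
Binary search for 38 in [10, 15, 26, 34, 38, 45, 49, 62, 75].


Step 1: lo=0, hi=8, mid=4, val=38

Found at index 4


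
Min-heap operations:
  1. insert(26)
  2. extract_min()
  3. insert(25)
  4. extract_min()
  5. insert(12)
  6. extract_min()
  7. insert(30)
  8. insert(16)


insert(26) -> [26]
extract_min()->26, []
insert(25) -> [25]
extract_min()->25, []
insert(12) -> [12]
extract_min()->12, []
insert(30) -> [30]
insert(16) -> [16, 30]

Final heap: [16, 30]


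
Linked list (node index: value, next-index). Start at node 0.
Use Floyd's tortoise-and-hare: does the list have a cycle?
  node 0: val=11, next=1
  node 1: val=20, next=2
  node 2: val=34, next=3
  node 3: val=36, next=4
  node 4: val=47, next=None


Floyd's tortoise (slow, +1) and hare (fast, +2):
  init: slow=0, fast=0
  step 1: slow=1, fast=2
  step 2: slow=2, fast=4
  step 3: fast -> None, no cycle

Cycle: no


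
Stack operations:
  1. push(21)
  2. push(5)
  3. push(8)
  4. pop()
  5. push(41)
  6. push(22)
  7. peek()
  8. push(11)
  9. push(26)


push(21) -> [21]
push(5) -> [21, 5]
push(8) -> [21, 5, 8]
pop()->8, [21, 5]
push(41) -> [21, 5, 41]
push(22) -> [21, 5, 41, 22]
peek()->22
push(11) -> [21, 5, 41, 22, 11]
push(26) -> [21, 5, 41, 22, 11, 26]

Final stack: [21, 5, 41, 22, 11, 26]


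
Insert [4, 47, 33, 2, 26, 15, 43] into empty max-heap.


Insert 4: [4]
Insert 47: [47, 4]
Insert 33: [47, 4, 33]
Insert 2: [47, 4, 33, 2]
Insert 26: [47, 26, 33, 2, 4]
Insert 15: [47, 26, 33, 2, 4, 15]
Insert 43: [47, 26, 43, 2, 4, 15, 33]

Final heap: [47, 26, 43, 2, 4, 15, 33]


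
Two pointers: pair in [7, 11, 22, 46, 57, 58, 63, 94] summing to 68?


lo=0(7)+hi=7(94)=101
lo=0(7)+hi=6(63)=70
lo=0(7)+hi=5(58)=65
lo=1(11)+hi=5(58)=69
lo=1(11)+hi=4(57)=68

Yes: 11+57=68


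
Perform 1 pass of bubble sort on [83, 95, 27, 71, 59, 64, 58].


Initial: [83, 95, 27, 71, 59, 64, 58]
Pass 1: [83, 27, 71, 59, 64, 58, 95] (5 swaps)

After 1 pass: [83, 27, 71, 59, 64, 58, 95]


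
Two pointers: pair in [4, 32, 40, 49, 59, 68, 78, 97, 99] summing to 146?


lo=0(4)+hi=8(99)=103
lo=1(32)+hi=8(99)=131
lo=2(40)+hi=8(99)=139
lo=3(49)+hi=8(99)=148
lo=3(49)+hi=7(97)=146

Yes: 49+97=146


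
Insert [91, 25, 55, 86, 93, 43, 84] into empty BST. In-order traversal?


Insert 91: root
Insert 25: L from 91
Insert 55: L from 91 -> R from 25
Insert 86: L from 91 -> R from 25 -> R from 55
Insert 93: R from 91
Insert 43: L from 91 -> R from 25 -> L from 55
Insert 84: L from 91 -> R from 25 -> R from 55 -> L from 86

In-order: [25, 43, 55, 84, 86, 91, 93]


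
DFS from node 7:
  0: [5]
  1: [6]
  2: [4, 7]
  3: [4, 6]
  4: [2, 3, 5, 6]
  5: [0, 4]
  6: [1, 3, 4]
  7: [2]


Visit 7, push [2]
Visit 2, push [4]
Visit 4, push [6, 5, 3]
Visit 3, push [6]
Visit 6, push [1]
Visit 1, push []
Visit 5, push [0]
Visit 0, push []

DFS order: [7, 2, 4, 3, 6, 1, 5, 0]


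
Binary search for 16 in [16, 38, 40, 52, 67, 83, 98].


Step 1: lo=0, hi=6, mid=3, val=52
Step 2: lo=0, hi=2, mid=1, val=38
Step 3: lo=0, hi=0, mid=0, val=16

Found at index 0


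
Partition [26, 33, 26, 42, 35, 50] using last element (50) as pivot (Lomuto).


Pivot: 50
  26 <= 50: advance i (no swap)
  33 <= 50: advance i (no swap)
  26 <= 50: advance i (no swap)
  42 <= 50: advance i (no swap)
  35 <= 50: advance i (no swap)
Place pivot at 5: [26, 33, 26, 42, 35, 50]

Partitioned: [26, 33, 26, 42, 35, 50]


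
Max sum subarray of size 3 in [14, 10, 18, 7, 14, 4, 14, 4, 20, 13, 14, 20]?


[0:3]: 42
[1:4]: 35
[2:5]: 39
[3:6]: 25
[4:7]: 32
[5:8]: 22
[6:9]: 38
[7:10]: 37
[8:11]: 47
[9:12]: 47

Max: 47 at [8:11]


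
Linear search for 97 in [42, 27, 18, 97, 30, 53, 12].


i=0: 42!=97
i=1: 27!=97
i=2: 18!=97
i=3: 97==97 found!

Found at 3, 4 comps


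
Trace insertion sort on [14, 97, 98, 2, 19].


Initial: [14, 97, 98, 2, 19]
Insert 97: [14, 97, 98, 2, 19]
Insert 98: [14, 97, 98, 2, 19]
Insert 2: [2, 14, 97, 98, 19]
Insert 19: [2, 14, 19, 97, 98]

Sorted: [2, 14, 19, 97, 98]


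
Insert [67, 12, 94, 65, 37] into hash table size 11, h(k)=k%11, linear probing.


Insert 67: h=1 -> slot 1
Insert 12: h=1, 1 probes -> slot 2
Insert 94: h=6 -> slot 6
Insert 65: h=10 -> slot 10
Insert 37: h=4 -> slot 4

Table: [None, 67, 12, None, 37, None, 94, None, None, None, 65]


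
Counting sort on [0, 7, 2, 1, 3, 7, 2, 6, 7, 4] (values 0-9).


Input: [0, 7, 2, 1, 3, 7, 2, 6, 7, 4]
Counts: [1, 1, 2, 1, 1, 0, 1, 3, 0, 0]

Sorted: [0, 1, 2, 2, 3, 4, 6, 7, 7, 7]


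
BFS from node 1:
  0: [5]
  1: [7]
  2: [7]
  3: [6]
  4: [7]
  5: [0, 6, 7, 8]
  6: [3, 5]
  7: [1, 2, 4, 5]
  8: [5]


Visit 1, enqueue [7]
Visit 7, enqueue [2, 4, 5]
Visit 2, enqueue []
Visit 4, enqueue []
Visit 5, enqueue [0, 6, 8]
Visit 0, enqueue []
Visit 6, enqueue [3]
Visit 8, enqueue []
Visit 3, enqueue []

BFS order: [1, 7, 2, 4, 5, 0, 6, 8, 3]


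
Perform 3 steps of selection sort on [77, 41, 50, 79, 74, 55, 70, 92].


Initial: [77, 41, 50, 79, 74, 55, 70, 92]
Step 1: min=41 at 1
  Swap: [41, 77, 50, 79, 74, 55, 70, 92]
Step 2: min=50 at 2
  Swap: [41, 50, 77, 79, 74, 55, 70, 92]
Step 3: min=55 at 5
  Swap: [41, 50, 55, 79, 74, 77, 70, 92]

After 3 steps: [41, 50, 55, 79, 74, 77, 70, 92]


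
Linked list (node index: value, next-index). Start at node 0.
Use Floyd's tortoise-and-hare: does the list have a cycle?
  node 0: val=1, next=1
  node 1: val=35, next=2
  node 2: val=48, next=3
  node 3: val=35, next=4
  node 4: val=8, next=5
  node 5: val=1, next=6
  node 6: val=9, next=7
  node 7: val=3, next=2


Floyd's tortoise (slow, +1) and hare (fast, +2):
  init: slow=0, fast=0
  step 1: slow=1, fast=2
  step 2: slow=2, fast=4
  step 3: slow=3, fast=6
  step 4: slow=4, fast=2
  step 5: slow=5, fast=4
  step 6: slow=6, fast=6
  slow == fast at node 6: cycle detected

Cycle: yes


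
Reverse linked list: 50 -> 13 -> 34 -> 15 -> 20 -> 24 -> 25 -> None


Step 1: curr=50, set curr.next=prev(None) | reversed so far: 50
Step 2: curr=13, set curr.next=prev(50) | reversed so far: 13 -> 50
Step 3: curr=34, set curr.next=prev(13) | reversed so far: 34 -> 13 -> 50
Step 4: curr=15, set curr.next=prev(34) | reversed so far: 15 -> 34 -> 13 -> 50
Step 5: curr=20, set curr.next=prev(15) | reversed so far: 20 -> 15 -> 34 -> 13 -> 50
Step 6: curr=24, set curr.next=prev(20) | reversed so far: 24 -> 20 -> 15 -> 34 -> 13 -> 50
Step 7: curr=25, set curr.next=prev(24) | reversed so far: 25 -> 24 -> 20 -> 15 -> 34 -> 13 -> 50

25 -> 24 -> 20 -> 15 -> 34 -> 13 -> 50 -> None


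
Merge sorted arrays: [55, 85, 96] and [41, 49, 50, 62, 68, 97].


Take 41 from B
Take 49 from B
Take 50 from B
Take 55 from A
Take 62 from B
Take 68 from B
Take 85 from A
Take 96 from A

Merged: [41, 49, 50, 55, 62, 68, 85, 96, 97]


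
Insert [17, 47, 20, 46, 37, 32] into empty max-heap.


Insert 17: [17]
Insert 47: [47, 17]
Insert 20: [47, 17, 20]
Insert 46: [47, 46, 20, 17]
Insert 37: [47, 46, 20, 17, 37]
Insert 32: [47, 46, 32, 17, 37, 20]

Final heap: [47, 46, 32, 17, 37, 20]


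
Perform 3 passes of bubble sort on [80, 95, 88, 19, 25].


Initial: [80, 95, 88, 19, 25]
Pass 1: [80, 88, 19, 25, 95] (3 swaps)
Pass 2: [80, 19, 25, 88, 95] (2 swaps)
Pass 3: [19, 25, 80, 88, 95] (2 swaps)

After 3 passes: [19, 25, 80, 88, 95]


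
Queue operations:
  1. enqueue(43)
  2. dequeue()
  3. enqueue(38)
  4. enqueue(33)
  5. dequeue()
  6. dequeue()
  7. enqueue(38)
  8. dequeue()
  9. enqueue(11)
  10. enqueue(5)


enqueue(43) -> [43]
dequeue()->43, []
enqueue(38) -> [38]
enqueue(33) -> [38, 33]
dequeue()->38, [33]
dequeue()->33, []
enqueue(38) -> [38]
dequeue()->38, []
enqueue(11) -> [11]
enqueue(5) -> [11, 5]

Final queue: [11, 5]


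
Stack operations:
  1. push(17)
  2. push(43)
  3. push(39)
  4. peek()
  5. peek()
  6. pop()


push(17) -> [17]
push(43) -> [17, 43]
push(39) -> [17, 43, 39]
peek()->39
peek()->39
pop()->39, [17, 43]

Final stack: [17, 43]


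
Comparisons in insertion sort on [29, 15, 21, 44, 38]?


Algorithm: insertion sort
Input: [29, 15, 21, 44, 38]
Sorted: [15, 21, 29, 38, 44]

6


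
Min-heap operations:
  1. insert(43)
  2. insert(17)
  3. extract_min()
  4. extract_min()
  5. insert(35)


insert(43) -> [43]
insert(17) -> [17, 43]
extract_min()->17, [43]
extract_min()->43, []
insert(35) -> [35]

Final heap: [35]


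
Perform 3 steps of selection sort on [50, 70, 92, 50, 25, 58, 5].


Initial: [50, 70, 92, 50, 25, 58, 5]
Step 1: min=5 at 6
  Swap: [5, 70, 92, 50, 25, 58, 50]
Step 2: min=25 at 4
  Swap: [5, 25, 92, 50, 70, 58, 50]
Step 3: min=50 at 3
  Swap: [5, 25, 50, 92, 70, 58, 50]

After 3 steps: [5, 25, 50, 92, 70, 58, 50]


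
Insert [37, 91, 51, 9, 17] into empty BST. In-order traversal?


Insert 37: root
Insert 91: R from 37
Insert 51: R from 37 -> L from 91
Insert 9: L from 37
Insert 17: L from 37 -> R from 9

In-order: [9, 17, 37, 51, 91]


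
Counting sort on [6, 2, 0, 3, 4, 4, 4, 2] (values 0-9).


Input: [6, 2, 0, 3, 4, 4, 4, 2]
Counts: [1, 0, 2, 1, 3, 0, 1, 0, 0, 0]

Sorted: [0, 2, 2, 3, 4, 4, 4, 6]


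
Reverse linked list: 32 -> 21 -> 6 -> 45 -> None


Step 1: curr=32, set curr.next=prev(None) | reversed so far: 32
Step 2: curr=21, set curr.next=prev(32) | reversed so far: 21 -> 32
Step 3: curr=6, set curr.next=prev(21) | reversed so far: 6 -> 21 -> 32
Step 4: curr=45, set curr.next=prev(6) | reversed so far: 45 -> 6 -> 21 -> 32

45 -> 6 -> 21 -> 32 -> None


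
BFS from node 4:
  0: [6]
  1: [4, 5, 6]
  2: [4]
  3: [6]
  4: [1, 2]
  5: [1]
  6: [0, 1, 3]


Visit 4, enqueue [1, 2]
Visit 1, enqueue [5, 6]
Visit 2, enqueue []
Visit 5, enqueue []
Visit 6, enqueue [0, 3]
Visit 0, enqueue []
Visit 3, enqueue []

BFS order: [4, 1, 2, 5, 6, 0, 3]


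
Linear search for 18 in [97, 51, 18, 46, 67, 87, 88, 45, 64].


i=0: 97!=18
i=1: 51!=18
i=2: 18==18 found!

Found at 2, 3 comps


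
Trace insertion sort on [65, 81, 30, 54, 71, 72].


Initial: [65, 81, 30, 54, 71, 72]
Insert 81: [65, 81, 30, 54, 71, 72]
Insert 30: [30, 65, 81, 54, 71, 72]
Insert 54: [30, 54, 65, 81, 71, 72]
Insert 71: [30, 54, 65, 71, 81, 72]
Insert 72: [30, 54, 65, 71, 72, 81]

Sorted: [30, 54, 65, 71, 72, 81]


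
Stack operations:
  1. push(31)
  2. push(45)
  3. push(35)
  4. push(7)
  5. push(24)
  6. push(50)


push(31) -> [31]
push(45) -> [31, 45]
push(35) -> [31, 45, 35]
push(7) -> [31, 45, 35, 7]
push(24) -> [31, 45, 35, 7, 24]
push(50) -> [31, 45, 35, 7, 24, 50]

Final stack: [31, 45, 35, 7, 24, 50]


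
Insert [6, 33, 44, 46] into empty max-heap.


Insert 6: [6]
Insert 33: [33, 6]
Insert 44: [44, 6, 33]
Insert 46: [46, 44, 33, 6]

Final heap: [46, 44, 33, 6]


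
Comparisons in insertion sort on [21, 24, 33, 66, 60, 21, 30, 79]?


Algorithm: insertion sort
Input: [21, 24, 33, 66, 60, 21, 30, 79]
Sorted: [21, 21, 24, 30, 33, 60, 66, 79]

15


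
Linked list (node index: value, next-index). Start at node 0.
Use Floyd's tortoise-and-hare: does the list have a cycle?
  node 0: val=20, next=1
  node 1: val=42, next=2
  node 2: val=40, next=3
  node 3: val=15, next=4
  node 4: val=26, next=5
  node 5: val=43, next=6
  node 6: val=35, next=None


Floyd's tortoise (slow, +1) and hare (fast, +2):
  init: slow=0, fast=0
  step 1: slow=1, fast=2
  step 2: slow=2, fast=4
  step 3: slow=3, fast=6
  step 4: fast -> None, no cycle

Cycle: no


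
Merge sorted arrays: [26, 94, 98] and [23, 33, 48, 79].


Take 23 from B
Take 26 from A
Take 33 from B
Take 48 from B
Take 79 from B

Merged: [23, 26, 33, 48, 79, 94, 98]


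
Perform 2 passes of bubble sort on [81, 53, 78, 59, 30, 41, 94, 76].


Initial: [81, 53, 78, 59, 30, 41, 94, 76]
Pass 1: [53, 78, 59, 30, 41, 81, 76, 94] (6 swaps)
Pass 2: [53, 59, 30, 41, 78, 76, 81, 94] (4 swaps)

After 2 passes: [53, 59, 30, 41, 78, 76, 81, 94]


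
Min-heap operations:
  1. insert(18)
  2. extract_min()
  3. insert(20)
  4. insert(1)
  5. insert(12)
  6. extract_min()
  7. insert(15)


insert(18) -> [18]
extract_min()->18, []
insert(20) -> [20]
insert(1) -> [1, 20]
insert(12) -> [1, 20, 12]
extract_min()->1, [12, 20]
insert(15) -> [12, 20, 15]

Final heap: [12, 20, 15]


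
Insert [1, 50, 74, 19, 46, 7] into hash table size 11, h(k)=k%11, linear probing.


Insert 1: h=1 -> slot 1
Insert 50: h=6 -> slot 6
Insert 74: h=8 -> slot 8
Insert 19: h=8, 1 probes -> slot 9
Insert 46: h=2 -> slot 2
Insert 7: h=7 -> slot 7

Table: [None, 1, 46, None, None, None, 50, 7, 74, 19, None]


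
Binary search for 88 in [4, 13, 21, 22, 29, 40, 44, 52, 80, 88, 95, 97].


Step 1: lo=0, hi=11, mid=5, val=40
Step 2: lo=6, hi=11, mid=8, val=80
Step 3: lo=9, hi=11, mid=10, val=95
Step 4: lo=9, hi=9, mid=9, val=88

Found at index 9


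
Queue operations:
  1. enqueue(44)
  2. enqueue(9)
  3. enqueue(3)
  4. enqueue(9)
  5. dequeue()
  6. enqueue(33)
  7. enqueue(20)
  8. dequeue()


enqueue(44) -> [44]
enqueue(9) -> [44, 9]
enqueue(3) -> [44, 9, 3]
enqueue(9) -> [44, 9, 3, 9]
dequeue()->44, [9, 3, 9]
enqueue(33) -> [9, 3, 9, 33]
enqueue(20) -> [9, 3, 9, 33, 20]
dequeue()->9, [3, 9, 33, 20]

Final queue: [3, 9, 33, 20]


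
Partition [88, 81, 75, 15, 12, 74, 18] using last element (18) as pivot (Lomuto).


Pivot: 18
  15 <= 18: swap -> [15, 81, 75, 88, 12, 74, 18]
  12 <= 18: swap -> [15, 12, 75, 88, 81, 74, 18]
Place pivot at 2: [15, 12, 18, 88, 81, 74, 75]

Partitioned: [15, 12, 18, 88, 81, 74, 75]


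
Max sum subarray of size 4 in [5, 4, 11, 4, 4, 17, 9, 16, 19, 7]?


[0:4]: 24
[1:5]: 23
[2:6]: 36
[3:7]: 34
[4:8]: 46
[5:9]: 61
[6:10]: 51

Max: 61 at [5:9]


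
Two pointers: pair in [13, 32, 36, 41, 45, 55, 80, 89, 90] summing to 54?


lo=0(13)+hi=8(90)=103
lo=0(13)+hi=7(89)=102
lo=0(13)+hi=6(80)=93
lo=0(13)+hi=5(55)=68
lo=0(13)+hi=4(45)=58
lo=0(13)+hi=3(41)=54

Yes: 13+41=54


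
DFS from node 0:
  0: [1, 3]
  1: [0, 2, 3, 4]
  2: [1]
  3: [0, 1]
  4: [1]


Visit 0, push [3, 1]
Visit 1, push [4, 3, 2]
Visit 2, push []
Visit 3, push []
Visit 4, push []

DFS order: [0, 1, 2, 3, 4]


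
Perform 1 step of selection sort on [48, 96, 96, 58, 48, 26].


Initial: [48, 96, 96, 58, 48, 26]
Step 1: min=26 at 5
  Swap: [26, 96, 96, 58, 48, 48]

After 1 step: [26, 96, 96, 58, 48, 48]


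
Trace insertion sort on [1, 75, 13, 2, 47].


Initial: [1, 75, 13, 2, 47]
Insert 75: [1, 75, 13, 2, 47]
Insert 13: [1, 13, 75, 2, 47]
Insert 2: [1, 2, 13, 75, 47]
Insert 47: [1, 2, 13, 47, 75]

Sorted: [1, 2, 13, 47, 75]


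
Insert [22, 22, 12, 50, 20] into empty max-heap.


Insert 22: [22]
Insert 22: [22, 22]
Insert 12: [22, 22, 12]
Insert 50: [50, 22, 12, 22]
Insert 20: [50, 22, 12, 22, 20]

Final heap: [50, 22, 12, 22, 20]


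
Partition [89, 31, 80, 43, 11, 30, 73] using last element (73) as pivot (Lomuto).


Pivot: 73
  31 <= 73: swap -> [31, 89, 80, 43, 11, 30, 73]
  43 <= 73: swap -> [31, 43, 80, 89, 11, 30, 73]
  11 <= 73: swap -> [31, 43, 11, 89, 80, 30, 73]
  30 <= 73: swap -> [31, 43, 11, 30, 80, 89, 73]
Place pivot at 4: [31, 43, 11, 30, 73, 89, 80]

Partitioned: [31, 43, 11, 30, 73, 89, 80]


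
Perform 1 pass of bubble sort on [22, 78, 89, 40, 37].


Initial: [22, 78, 89, 40, 37]
Pass 1: [22, 78, 40, 37, 89] (2 swaps)

After 1 pass: [22, 78, 40, 37, 89]


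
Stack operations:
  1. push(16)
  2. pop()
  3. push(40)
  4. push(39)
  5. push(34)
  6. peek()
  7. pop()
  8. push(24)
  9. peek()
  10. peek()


push(16) -> [16]
pop()->16, []
push(40) -> [40]
push(39) -> [40, 39]
push(34) -> [40, 39, 34]
peek()->34
pop()->34, [40, 39]
push(24) -> [40, 39, 24]
peek()->24
peek()->24

Final stack: [40, 39, 24]


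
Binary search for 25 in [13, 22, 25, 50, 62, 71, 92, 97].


Step 1: lo=0, hi=7, mid=3, val=50
Step 2: lo=0, hi=2, mid=1, val=22
Step 3: lo=2, hi=2, mid=2, val=25

Found at index 2


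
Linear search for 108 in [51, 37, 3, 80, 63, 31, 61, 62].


i=0: 51!=108
i=1: 37!=108
i=2: 3!=108
i=3: 80!=108
i=4: 63!=108
i=5: 31!=108
i=6: 61!=108
i=7: 62!=108

Not found, 8 comps


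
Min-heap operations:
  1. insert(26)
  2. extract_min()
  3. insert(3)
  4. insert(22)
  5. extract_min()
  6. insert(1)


insert(26) -> [26]
extract_min()->26, []
insert(3) -> [3]
insert(22) -> [3, 22]
extract_min()->3, [22]
insert(1) -> [1, 22]

Final heap: [1, 22]


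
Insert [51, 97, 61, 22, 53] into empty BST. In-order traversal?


Insert 51: root
Insert 97: R from 51
Insert 61: R from 51 -> L from 97
Insert 22: L from 51
Insert 53: R from 51 -> L from 97 -> L from 61

In-order: [22, 51, 53, 61, 97]


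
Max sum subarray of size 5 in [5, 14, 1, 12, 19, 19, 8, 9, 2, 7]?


[0:5]: 51
[1:6]: 65
[2:7]: 59
[3:8]: 67
[4:9]: 57
[5:10]: 45

Max: 67 at [3:8]


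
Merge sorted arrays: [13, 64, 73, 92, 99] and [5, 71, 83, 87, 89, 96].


Take 5 from B
Take 13 from A
Take 64 from A
Take 71 from B
Take 73 from A
Take 83 from B
Take 87 from B
Take 89 from B
Take 92 from A
Take 96 from B

Merged: [5, 13, 64, 71, 73, 83, 87, 89, 92, 96, 99]


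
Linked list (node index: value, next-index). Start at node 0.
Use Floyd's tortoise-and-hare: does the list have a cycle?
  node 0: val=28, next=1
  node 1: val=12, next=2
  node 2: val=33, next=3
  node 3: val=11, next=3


Floyd's tortoise (slow, +1) and hare (fast, +2):
  init: slow=0, fast=0
  step 1: slow=1, fast=2
  step 2: slow=2, fast=3
  step 3: slow=3, fast=3
  slow == fast at node 3: cycle detected

Cycle: yes


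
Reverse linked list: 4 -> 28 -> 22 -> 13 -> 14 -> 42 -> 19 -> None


Step 1: curr=4, set curr.next=prev(None) | reversed so far: 4
Step 2: curr=28, set curr.next=prev(4) | reversed so far: 28 -> 4
Step 3: curr=22, set curr.next=prev(28) | reversed so far: 22 -> 28 -> 4
Step 4: curr=13, set curr.next=prev(22) | reversed so far: 13 -> 22 -> 28 -> 4
Step 5: curr=14, set curr.next=prev(13) | reversed so far: 14 -> 13 -> 22 -> 28 -> 4
Step 6: curr=42, set curr.next=prev(14) | reversed so far: 42 -> 14 -> 13 -> 22 -> 28 -> 4
Step 7: curr=19, set curr.next=prev(42) | reversed so far: 19 -> 42 -> 14 -> 13 -> 22 -> 28 -> 4

19 -> 42 -> 14 -> 13 -> 22 -> 28 -> 4 -> None


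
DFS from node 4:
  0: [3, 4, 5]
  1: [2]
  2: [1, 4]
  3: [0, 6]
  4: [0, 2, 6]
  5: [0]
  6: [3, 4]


Visit 4, push [6, 2, 0]
Visit 0, push [5, 3]
Visit 3, push [6]
Visit 6, push []
Visit 5, push []
Visit 2, push [1]
Visit 1, push []

DFS order: [4, 0, 3, 6, 5, 2, 1]


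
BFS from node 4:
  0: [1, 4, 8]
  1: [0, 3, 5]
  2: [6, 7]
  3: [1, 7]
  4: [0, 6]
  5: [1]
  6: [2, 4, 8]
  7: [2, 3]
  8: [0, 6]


Visit 4, enqueue [0, 6]
Visit 0, enqueue [1, 8]
Visit 6, enqueue [2]
Visit 1, enqueue [3, 5]
Visit 8, enqueue []
Visit 2, enqueue [7]
Visit 3, enqueue []
Visit 5, enqueue []
Visit 7, enqueue []

BFS order: [4, 0, 6, 1, 8, 2, 3, 5, 7]


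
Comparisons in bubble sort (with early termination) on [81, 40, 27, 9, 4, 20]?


Algorithm: bubble sort (with early termination)
Input: [81, 40, 27, 9, 4, 20]
Sorted: [4, 9, 20, 27, 40, 81]

15


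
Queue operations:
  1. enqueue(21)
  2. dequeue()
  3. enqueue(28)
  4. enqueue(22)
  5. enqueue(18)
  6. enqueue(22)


enqueue(21) -> [21]
dequeue()->21, []
enqueue(28) -> [28]
enqueue(22) -> [28, 22]
enqueue(18) -> [28, 22, 18]
enqueue(22) -> [28, 22, 18, 22]

Final queue: [28, 22, 18, 22]


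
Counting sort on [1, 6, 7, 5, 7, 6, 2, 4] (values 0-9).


Input: [1, 6, 7, 5, 7, 6, 2, 4]
Counts: [0, 1, 1, 0, 1, 1, 2, 2, 0, 0]

Sorted: [1, 2, 4, 5, 6, 6, 7, 7]


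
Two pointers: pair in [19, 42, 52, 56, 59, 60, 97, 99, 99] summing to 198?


lo=0(19)+hi=8(99)=118
lo=1(42)+hi=8(99)=141
lo=2(52)+hi=8(99)=151
lo=3(56)+hi=8(99)=155
lo=4(59)+hi=8(99)=158
lo=5(60)+hi=8(99)=159
lo=6(97)+hi=8(99)=196
lo=7(99)+hi=8(99)=198

Yes: 99+99=198


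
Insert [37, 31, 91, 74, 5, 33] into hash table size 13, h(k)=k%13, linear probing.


Insert 37: h=11 -> slot 11
Insert 31: h=5 -> slot 5
Insert 91: h=0 -> slot 0
Insert 74: h=9 -> slot 9
Insert 5: h=5, 1 probes -> slot 6
Insert 33: h=7 -> slot 7

Table: [91, None, None, None, None, 31, 5, 33, None, 74, None, 37, None]


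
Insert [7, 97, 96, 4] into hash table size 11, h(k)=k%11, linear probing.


Insert 7: h=7 -> slot 7
Insert 97: h=9 -> slot 9
Insert 96: h=8 -> slot 8
Insert 4: h=4 -> slot 4

Table: [None, None, None, None, 4, None, None, 7, 96, 97, None]


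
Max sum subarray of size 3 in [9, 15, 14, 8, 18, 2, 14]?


[0:3]: 38
[1:4]: 37
[2:5]: 40
[3:6]: 28
[4:7]: 34

Max: 40 at [2:5]


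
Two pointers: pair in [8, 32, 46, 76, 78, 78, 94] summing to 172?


lo=0(8)+hi=6(94)=102
lo=1(32)+hi=6(94)=126
lo=2(46)+hi=6(94)=140
lo=3(76)+hi=6(94)=170
lo=4(78)+hi=6(94)=172

Yes: 78+94=172


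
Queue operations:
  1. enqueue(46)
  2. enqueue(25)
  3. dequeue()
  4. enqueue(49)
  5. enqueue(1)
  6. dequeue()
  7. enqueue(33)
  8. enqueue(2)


enqueue(46) -> [46]
enqueue(25) -> [46, 25]
dequeue()->46, [25]
enqueue(49) -> [25, 49]
enqueue(1) -> [25, 49, 1]
dequeue()->25, [49, 1]
enqueue(33) -> [49, 1, 33]
enqueue(2) -> [49, 1, 33, 2]

Final queue: [49, 1, 33, 2]


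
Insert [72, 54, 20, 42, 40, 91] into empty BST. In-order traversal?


Insert 72: root
Insert 54: L from 72
Insert 20: L from 72 -> L from 54
Insert 42: L from 72 -> L from 54 -> R from 20
Insert 40: L from 72 -> L from 54 -> R from 20 -> L from 42
Insert 91: R from 72

In-order: [20, 40, 42, 54, 72, 91]


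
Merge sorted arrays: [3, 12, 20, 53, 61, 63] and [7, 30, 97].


Take 3 from A
Take 7 from B
Take 12 from A
Take 20 from A
Take 30 from B
Take 53 from A
Take 61 from A
Take 63 from A

Merged: [3, 7, 12, 20, 30, 53, 61, 63, 97]


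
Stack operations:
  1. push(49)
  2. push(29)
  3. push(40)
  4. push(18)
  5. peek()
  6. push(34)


push(49) -> [49]
push(29) -> [49, 29]
push(40) -> [49, 29, 40]
push(18) -> [49, 29, 40, 18]
peek()->18
push(34) -> [49, 29, 40, 18, 34]

Final stack: [49, 29, 40, 18, 34]


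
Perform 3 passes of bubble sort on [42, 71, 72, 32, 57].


Initial: [42, 71, 72, 32, 57]
Pass 1: [42, 71, 32, 57, 72] (2 swaps)
Pass 2: [42, 32, 57, 71, 72] (2 swaps)
Pass 3: [32, 42, 57, 71, 72] (1 swaps)

After 3 passes: [32, 42, 57, 71, 72]


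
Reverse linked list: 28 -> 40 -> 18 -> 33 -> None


Step 1: curr=28, set curr.next=prev(None) | reversed so far: 28
Step 2: curr=40, set curr.next=prev(28) | reversed so far: 40 -> 28
Step 3: curr=18, set curr.next=prev(40) | reversed so far: 18 -> 40 -> 28
Step 4: curr=33, set curr.next=prev(18) | reversed so far: 33 -> 18 -> 40 -> 28

33 -> 18 -> 40 -> 28 -> None


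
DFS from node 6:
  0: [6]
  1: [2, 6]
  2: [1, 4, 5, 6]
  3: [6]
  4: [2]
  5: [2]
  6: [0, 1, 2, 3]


Visit 6, push [3, 2, 1, 0]
Visit 0, push []
Visit 1, push [2]
Visit 2, push [5, 4]
Visit 4, push []
Visit 5, push []
Visit 3, push []

DFS order: [6, 0, 1, 2, 4, 5, 3]


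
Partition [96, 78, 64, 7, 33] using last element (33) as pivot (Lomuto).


Pivot: 33
  7 <= 33: swap -> [7, 78, 64, 96, 33]
Place pivot at 1: [7, 33, 64, 96, 78]

Partitioned: [7, 33, 64, 96, 78]


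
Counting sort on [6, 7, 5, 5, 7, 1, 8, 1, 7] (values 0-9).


Input: [6, 7, 5, 5, 7, 1, 8, 1, 7]
Counts: [0, 2, 0, 0, 0, 2, 1, 3, 1, 0]

Sorted: [1, 1, 5, 5, 6, 7, 7, 7, 8]


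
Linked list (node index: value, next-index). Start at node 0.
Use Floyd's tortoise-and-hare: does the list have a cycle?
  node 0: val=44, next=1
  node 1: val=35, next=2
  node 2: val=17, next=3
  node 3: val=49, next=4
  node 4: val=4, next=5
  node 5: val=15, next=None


Floyd's tortoise (slow, +1) and hare (fast, +2):
  init: slow=0, fast=0
  step 1: slow=1, fast=2
  step 2: slow=2, fast=4
  step 3: fast 4->5->None, no cycle

Cycle: no


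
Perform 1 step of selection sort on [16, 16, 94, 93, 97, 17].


Initial: [16, 16, 94, 93, 97, 17]
Step 1: min=16 at 0
  Swap: [16, 16, 94, 93, 97, 17]

After 1 step: [16, 16, 94, 93, 97, 17]


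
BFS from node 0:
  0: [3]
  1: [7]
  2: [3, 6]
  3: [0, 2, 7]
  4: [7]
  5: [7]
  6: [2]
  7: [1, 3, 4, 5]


Visit 0, enqueue [3]
Visit 3, enqueue [2, 7]
Visit 2, enqueue [6]
Visit 7, enqueue [1, 4, 5]
Visit 6, enqueue []
Visit 1, enqueue []
Visit 4, enqueue []
Visit 5, enqueue []

BFS order: [0, 3, 2, 7, 6, 1, 4, 5]
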